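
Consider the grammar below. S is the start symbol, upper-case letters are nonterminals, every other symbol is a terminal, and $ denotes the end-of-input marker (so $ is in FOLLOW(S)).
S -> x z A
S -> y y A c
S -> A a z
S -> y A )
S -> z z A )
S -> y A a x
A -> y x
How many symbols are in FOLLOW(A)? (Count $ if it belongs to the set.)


S is the start symbol and does not occur in any rule body, so FOLLOW(S) = {$}.
Examining every occurrence of A in a rule body:
  S -> x z A : A is at the right end -> add FOLLOW(S) = {$}
  S -> y y A c : A is followed by terminal 'c' -> add 'c'
  S -> A a z : A is followed by terminal 'a' -> add 'a'
  S -> y A ) : A is followed by terminal ')' -> add ')'
  S -> z z A ) : A is followed by terminal ')' -> add ')' (already in the set)
  S -> y A a x : A is followed by terminal 'a' -> add 'a' (already in the set)
  A -> y x : A does not occur in the body -> contributes nothing
FOLLOW(A) = {), a, c, $}
Count: 4

4


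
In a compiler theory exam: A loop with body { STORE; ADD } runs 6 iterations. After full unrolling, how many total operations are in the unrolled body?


Loop body operations: STORE, ADD (2 ops per iteration)
Unrolling 6 iterations:
  Iteration 1: STORE, ADD (2 ops)
  Iteration 2: STORE, ADD (2 ops)
  Iteration 3: STORE, ADD (2 ops)
  Iteration 4: STORE, ADD (2 ops)
  Iteration 5: STORE, ADD (2 ops)
  Iteration 6: STORE, ADD (2 ops)
Total: 6 iterations * 2 ops/iter = 12 operations

12


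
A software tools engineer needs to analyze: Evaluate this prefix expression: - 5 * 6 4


Parsing prefix expression: - 5 * 6 4
Step 1: Innermost operation '* 6 4'
  6 * 4 = 24
Step 2: Outer operation '- 5 [24]'
  5 - 24 = -19

-19


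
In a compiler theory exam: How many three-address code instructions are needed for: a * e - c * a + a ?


Expression: a * e - c * a + a
Generating three-address code (respecting * over +/- precedence):
  Instruction 1: t1 = a * e
  Instruction 2: t2 = c * a
  Instruction 3: t3 = t1 - t2
  Instruction 4: t4 = t3 + a
Total instructions: 4

4


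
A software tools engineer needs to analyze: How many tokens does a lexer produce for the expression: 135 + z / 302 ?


Scanning '135 + z / 302'
Token 1: '135' -> integer_literal
Token 2: '+' -> operator
Token 3: 'z' -> identifier
Token 4: '/' -> operator
Token 5: '302' -> integer_literal
Total tokens: 5

5


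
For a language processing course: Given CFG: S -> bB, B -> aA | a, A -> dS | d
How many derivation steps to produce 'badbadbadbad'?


Grammar: S -> bB, B -> aA | a, A -> dS | d
Deriving 'badbadbadbad':
Step 1: S -> bB => bB
Step 2: B -> aA => baA
Step 3: A -> dS => badS
Step 4: S -> bB => badbB
Step 5: B -> aA => badbaA
Step 6: A -> dS => badbadS
Step 7: S -> bB => badbadbB
Step 8: B -> aA => badbadbaA
Step 9: A -> dS => badbadbadS
Step 10: S -> bB => badbadbadbB
Step 11: B -> aA => badbadbadbaA
Step 12: A -> d => badbadbadbad
Total derivation steps: 12

12


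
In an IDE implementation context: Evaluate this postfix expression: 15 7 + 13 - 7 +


Processing tokens left to right:
Push 15, Push 7
Pop 15 and 7, compute 15 + 7 = 22, push 22
Push 13
Pop 22 and 13, compute 22 - 13 = 9, push 9
Push 7
Pop 9 and 7, compute 9 + 7 = 16, push 16
Stack result: 16

16


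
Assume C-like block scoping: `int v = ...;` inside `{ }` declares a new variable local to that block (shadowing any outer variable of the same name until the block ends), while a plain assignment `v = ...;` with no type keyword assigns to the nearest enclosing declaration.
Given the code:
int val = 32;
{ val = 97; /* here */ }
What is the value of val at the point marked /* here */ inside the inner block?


Analyzing scoping rules:
Outer scope: declares val = 32
Inner block: 'val = 97;' has no type keyword, so it is an assignment to the outer val (no shadowing)
Inside the block, after the assignment -> 97
Result: 97

97


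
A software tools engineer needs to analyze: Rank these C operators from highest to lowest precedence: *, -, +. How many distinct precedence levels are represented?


Looking up precedence for each operator:
  * -> precedence 6
  - -> precedence 5
  + -> precedence 5
Sorted highest to lowest: *, -, +
Distinct precedence values: [6, 5]
Number of distinct levels: 2

2


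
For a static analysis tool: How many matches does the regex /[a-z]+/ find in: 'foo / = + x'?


Pattern: /[a-z]+/ (identifiers)
Input: 'foo / = + x'
Scanning for matches:
  Match 1: 'foo'
  Match 2: 'x'
Total matches: 2

2


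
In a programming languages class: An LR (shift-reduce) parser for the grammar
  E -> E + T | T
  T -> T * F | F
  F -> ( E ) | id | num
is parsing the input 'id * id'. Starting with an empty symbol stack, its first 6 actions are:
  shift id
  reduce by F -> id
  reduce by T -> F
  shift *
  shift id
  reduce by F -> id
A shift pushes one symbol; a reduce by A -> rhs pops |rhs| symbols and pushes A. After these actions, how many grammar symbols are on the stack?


Tracking the symbol stack through each action:
  Action 1: shift 'id' : push -> stack = [id] (size 1)
  Action 2: reduce by F -> id : pop 1, push F -> stack = [F] (size 1)
  Action 3: reduce by T -> F : pop 1, push T -> stack = [T] (size 1)
  Action 4: shift '*' : push -> stack = [T, *] (size 2)
  Action 5: shift 'id' : push -> stack = [T, *, id] (size 3)
  Action 6: reduce by F -> id : pop 1, push F -> stack = [T, *, F] (size 3)
Final stack size: 3

3


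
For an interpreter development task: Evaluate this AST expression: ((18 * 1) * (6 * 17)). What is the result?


Expression: ((18 * 1) * (6 * 17))
Evaluating step by step:
  18 * 1 = 18
  6 * 17 = 102
  18 * 102 = 1836
Result: 1836

1836


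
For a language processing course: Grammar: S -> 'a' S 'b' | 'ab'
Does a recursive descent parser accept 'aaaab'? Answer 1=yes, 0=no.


Grammar accepts strings of the form a^n b^n (n >= 1)
Word: 'aaaab'
Counting: 4 a's and 1 b's
Check: 4 == 1? No
Mismatch: a-count != b-count
Rejected

0


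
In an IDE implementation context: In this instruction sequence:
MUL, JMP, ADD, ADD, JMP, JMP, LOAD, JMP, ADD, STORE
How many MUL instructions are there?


Scanning instruction sequence for MUL:
  Position 1: MUL <- MATCH
  Position 2: JMP
  Position 3: ADD
  Position 4: ADD
  Position 5: JMP
  Position 6: JMP
  Position 7: LOAD
  Position 8: JMP
  Position 9: ADD
  Position 10: STORE
Matches at positions: [1]
Total MUL count: 1

1


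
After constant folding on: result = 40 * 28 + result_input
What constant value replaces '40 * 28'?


Identifying constant sub-expression:
  Original: result = 40 * 28 + result_input
  40 and 28 are both compile-time constants
  Evaluating: 40 * 28 = 1120
  After folding: result = 1120 + result_input

1120


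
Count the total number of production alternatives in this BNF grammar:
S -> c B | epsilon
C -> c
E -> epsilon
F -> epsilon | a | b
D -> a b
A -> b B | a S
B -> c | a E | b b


Counting alternatives per rule:
  S: 2 alternative(s)
  C: 1 alternative(s)
  E: 1 alternative(s)
  F: 3 alternative(s)
  D: 1 alternative(s)
  A: 2 alternative(s)
  B: 3 alternative(s)
Sum: 2 + 1 + 1 + 3 + 1 + 2 + 3 = 13

13


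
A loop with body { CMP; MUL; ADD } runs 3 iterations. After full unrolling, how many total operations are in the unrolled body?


Loop body operations: CMP, MUL, ADD (3 ops per iteration)
Unrolling 3 iterations:
  Iteration 1: CMP, MUL, ADD (3 ops)
  Iteration 2: CMP, MUL, ADD (3 ops)
  Iteration 3: CMP, MUL, ADD (3 ops)
Total: 3 iterations * 3 ops/iter = 9 operations

9


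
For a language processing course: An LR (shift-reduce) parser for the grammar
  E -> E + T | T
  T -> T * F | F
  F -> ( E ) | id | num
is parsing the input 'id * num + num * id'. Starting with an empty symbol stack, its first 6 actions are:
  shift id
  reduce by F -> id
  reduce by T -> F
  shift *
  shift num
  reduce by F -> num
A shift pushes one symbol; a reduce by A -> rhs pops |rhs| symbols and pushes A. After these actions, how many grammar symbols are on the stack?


Tracking the symbol stack through each action:
  Action 1: shift 'id' : push -> stack = [id] (size 1)
  Action 2: reduce by F -> id : pop 1, push F -> stack = [F] (size 1)
  Action 3: reduce by T -> F : pop 1, push T -> stack = [T] (size 1)
  Action 4: shift '*' : push -> stack = [T, *] (size 2)
  Action 5: shift 'num' : push -> stack = [T, *, num] (size 3)
  Action 6: reduce by F -> num : pop 1, push F -> stack = [T, *, F] (size 3)
Final stack size: 3

3


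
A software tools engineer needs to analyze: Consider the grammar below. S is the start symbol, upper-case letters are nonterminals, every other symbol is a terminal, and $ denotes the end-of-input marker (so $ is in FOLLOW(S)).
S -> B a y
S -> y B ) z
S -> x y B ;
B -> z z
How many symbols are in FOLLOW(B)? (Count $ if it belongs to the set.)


S is the start symbol and does not occur in any rule body, so FOLLOW(S) = {$}.
Examining every occurrence of B in a rule body:
  S -> B a y : B is followed by terminal 'a' -> add 'a'
  S -> y B ) z : B is followed by terminal ')' -> add ')'
  S -> x y B ; : B is followed by terminal ';' -> add ';'
  B -> z z : B does not occur in the body -> contributes nothing
FOLLOW(B) = {), ;, a}
Count: 3

3


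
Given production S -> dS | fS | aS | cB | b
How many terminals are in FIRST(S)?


Production: S -> dS | fS | aS | cB | b
Examining each alternative for leading terminals:
  S -> dS : first terminal = 'd'
  S -> fS : first terminal = 'f'
  S -> aS : first terminal = 'a'
  S -> cB : first terminal = 'c'
  S -> b : first terminal = 'b'
FIRST(S) = {a, b, c, d, f}
Count: 5

5


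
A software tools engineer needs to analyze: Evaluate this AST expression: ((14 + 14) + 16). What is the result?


Expression: ((14 + 14) + 16)
Evaluating step by step:
  14 + 14 = 28
  28 + 16 = 44
Result: 44

44


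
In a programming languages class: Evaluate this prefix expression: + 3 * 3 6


Parsing prefix expression: + 3 * 3 6
Step 1: Innermost operation '* 3 6'
  3 * 6 = 18
Step 2: Outer operation '+ 3 [18]'
  3 + 18 = 21

21


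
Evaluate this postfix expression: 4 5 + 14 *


Processing tokens left to right:
Push 4, Push 5
Pop 4 and 5, compute 4 + 5 = 9, push 9
Push 14
Pop 9 and 14, compute 9 * 14 = 126, push 126
Stack result: 126

126


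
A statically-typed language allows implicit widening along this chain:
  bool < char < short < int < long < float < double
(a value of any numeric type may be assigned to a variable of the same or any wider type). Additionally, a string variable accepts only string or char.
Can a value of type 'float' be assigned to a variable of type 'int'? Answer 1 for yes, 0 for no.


Target variable type: int
Source value type: float
Numeric ranks: float=5, int=3
Widening allowed iff rank(source) <= rank(target): 5 <= 3? No
Result: 0

0


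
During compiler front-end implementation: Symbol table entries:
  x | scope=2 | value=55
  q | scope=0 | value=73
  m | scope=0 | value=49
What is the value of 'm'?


Searching symbol table for 'm':
  x | scope=2 | value=55
  q | scope=0 | value=73
  m | scope=0 | value=49 <- MATCH
Found 'm' at scope 0 with value 49

49


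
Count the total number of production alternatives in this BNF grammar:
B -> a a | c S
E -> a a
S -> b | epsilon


Counting alternatives per rule:
  B: 2 alternative(s)
  E: 1 alternative(s)
  S: 2 alternative(s)
Sum: 2 + 1 + 2 = 5

5


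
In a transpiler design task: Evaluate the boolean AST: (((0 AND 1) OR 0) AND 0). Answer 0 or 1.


Step 1: Evaluate inner node
  0 AND 1 = 0
Step 2: Evaluate next node
  0 OR 0 = 0
Step 3: Evaluate root node
  0 AND 0 = 0

0


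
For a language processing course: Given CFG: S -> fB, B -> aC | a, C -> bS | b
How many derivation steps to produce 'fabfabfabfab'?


Grammar: S -> fB, B -> aC | a, C -> bS | b
Deriving 'fabfabfabfab':
Step 1: S -> fB => fB
Step 2: B -> aC => faC
Step 3: C -> bS => fabS
Step 4: S -> fB => fabfB
Step 5: B -> aC => fabfaC
Step 6: C -> bS => fabfabS
Step 7: S -> fB => fabfabfB
Step 8: B -> aC => fabfabfaC
Step 9: C -> bS => fabfabfabS
Step 10: S -> fB => fabfabfabfB
Step 11: B -> aC => fabfabfabfaC
Step 12: C -> b => fabfabfabfab
Total derivation steps: 12

12


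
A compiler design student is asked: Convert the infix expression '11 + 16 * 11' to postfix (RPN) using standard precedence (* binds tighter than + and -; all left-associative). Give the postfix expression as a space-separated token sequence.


Applying the shunting-yard algorithm:
  Operand 11 -> output
  Push '+' onto operator stack -> op-stack: [+]
  Operand 16 -> output
  Push '*' onto operator stack -> op-stack: [+, *]
  Operand 11 -> output
  End of input: pop '*' to output
  End of input: pop '+' to output
Postfix result: 11 16 11 * +

11 16 11 * +


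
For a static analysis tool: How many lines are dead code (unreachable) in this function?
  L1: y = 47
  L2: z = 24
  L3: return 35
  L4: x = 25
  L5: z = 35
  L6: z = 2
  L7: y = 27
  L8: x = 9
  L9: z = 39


Analyzing control flow:
  L1: reachable (before return)
  L2: reachable (before return)
  L3: reachable (return statement)
  L4: DEAD (after return at L3)
  L5: DEAD (after return at L3)
  L6: DEAD (after return at L3)
  L7: DEAD (after return at L3)
  L8: DEAD (after return at L3)
  L9: DEAD (after return at L3)
Return at L3, total lines = 9
Dead lines: L4 through L9
Count: 6

6


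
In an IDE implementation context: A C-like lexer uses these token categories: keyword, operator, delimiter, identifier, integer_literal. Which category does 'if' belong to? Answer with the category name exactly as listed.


Token: 'if'
Checking categories:
  identifier: no
  integer_literal: no
  operator: no
  keyword: YES
  delimiter: no
Category: keyword

keyword


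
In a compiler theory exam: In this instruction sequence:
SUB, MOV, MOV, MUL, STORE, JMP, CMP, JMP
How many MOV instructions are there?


Scanning instruction sequence for MOV:
  Position 1: SUB
  Position 2: MOV <- MATCH
  Position 3: MOV <- MATCH
  Position 4: MUL
  Position 5: STORE
  Position 6: JMP
  Position 7: CMP
  Position 8: JMP
Matches at positions: [2, 3]
Total MOV count: 2

2


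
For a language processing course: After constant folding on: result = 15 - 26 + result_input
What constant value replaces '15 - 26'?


Identifying constant sub-expression:
  Original: result = 15 - 26 + result_input
  15 and 26 are both compile-time constants
  Evaluating: 15 - 26 = -11
  After folding: result = -11 + result_input

-11


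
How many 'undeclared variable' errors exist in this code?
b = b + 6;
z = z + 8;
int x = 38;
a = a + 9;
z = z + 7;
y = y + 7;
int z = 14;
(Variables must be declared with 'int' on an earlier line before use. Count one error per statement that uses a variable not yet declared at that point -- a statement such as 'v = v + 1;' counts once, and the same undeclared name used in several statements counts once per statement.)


Scanning code line by line:
  Line 1: use 'b' -> ERROR (undeclared)
  Line 2: use 'z' -> ERROR (undeclared)
  Line 3: declare 'x' -> declared = ['x']
  Line 4: use 'a' -> ERROR (undeclared)
  Line 5: use 'z' -> ERROR (undeclared)
  Line 6: use 'y' -> ERROR (undeclared)
  Line 7: declare 'z' -> declared = ['x', 'z']
Total undeclared variable errors: 5

5


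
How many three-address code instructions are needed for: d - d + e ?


Expression: d - d + e
Generating three-address code (respecting * over +/- precedence):
  Instruction 1: t1 = d - d
  Instruction 2: t2 = t1 + e
Total instructions: 2

2


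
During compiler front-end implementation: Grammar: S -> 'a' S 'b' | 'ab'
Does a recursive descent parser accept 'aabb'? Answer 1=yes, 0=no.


Grammar accepts strings of the form a^n b^n (n >= 1)
Word: 'aabb'
Counting: 2 a's and 2 b's
Check: 2 == 2? Yes
Derivation (S -> aSb applied 1 time(s), then S -> ab): S => aSb => aabb
Accepted

1


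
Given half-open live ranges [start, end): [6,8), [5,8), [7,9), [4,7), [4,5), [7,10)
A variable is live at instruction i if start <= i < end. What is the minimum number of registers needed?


Live ranges:
  Var0: [6, 8)
  Var1: [5, 8)
  Var2: [7, 9)
  Var3: [4, 7)
  Var4: [4, 5)
  Var5: [7, 10)
Sweep-line events (position, delta, active):
  pos=4 start -> active=1
  pos=4 start -> active=2
  pos=5 end -> active=1
  pos=5 start -> active=2
  pos=6 start -> active=3
  pos=7 end -> active=2
  pos=7 start -> active=3
  pos=7 start -> active=4
  pos=8 end -> active=3
  pos=8 end -> active=2
  pos=9 end -> active=1
  pos=10 end -> active=0
Maximum simultaneous active: 4
Minimum registers needed: 4

4


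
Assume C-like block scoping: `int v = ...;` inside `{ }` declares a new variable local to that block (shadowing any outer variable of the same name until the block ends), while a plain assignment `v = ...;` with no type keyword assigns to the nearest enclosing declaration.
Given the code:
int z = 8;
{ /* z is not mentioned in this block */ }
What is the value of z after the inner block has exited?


Analyzing scoping rules:
Outer scope: declares z = 8
Inner block: z is neither redeclared nor assigned -> unchanged
After the block -> 8
Result: 8

8


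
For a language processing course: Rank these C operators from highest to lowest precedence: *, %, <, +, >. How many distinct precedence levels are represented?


Looking up precedence for each operator:
  * -> precedence 6
  % -> precedence 6
  < -> precedence 4
  + -> precedence 5
  > -> precedence 4
Sorted highest to lowest: *, %, +, <, >
Distinct precedence values: [6, 5, 4]
Number of distinct levels: 3

3


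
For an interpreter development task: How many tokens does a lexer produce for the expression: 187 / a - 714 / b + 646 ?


Scanning '187 / a - 714 / b + 646'
Token 1: '187' -> integer_literal
Token 2: '/' -> operator
Token 3: 'a' -> identifier
Token 4: '-' -> operator
Token 5: '714' -> integer_literal
Token 6: '/' -> operator
Token 7: 'b' -> identifier
Token 8: '+' -> operator
Token 9: '646' -> integer_literal
Total tokens: 9

9


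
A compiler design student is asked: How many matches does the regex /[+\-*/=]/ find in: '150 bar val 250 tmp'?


Pattern: /[+\-*/=]/ (operators)
Input: '150 bar val 250 tmp'
Scanning for matches:
Total matches: 0

0


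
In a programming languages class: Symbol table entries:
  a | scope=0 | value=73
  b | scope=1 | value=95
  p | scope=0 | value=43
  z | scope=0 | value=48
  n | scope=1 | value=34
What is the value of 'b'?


Searching symbol table for 'b':
  a | scope=0 | value=73
  b | scope=1 | value=95 <- MATCH
  p | scope=0 | value=43
  z | scope=0 | value=48
  n | scope=1 | value=34
Found 'b' at scope 1 with value 95

95


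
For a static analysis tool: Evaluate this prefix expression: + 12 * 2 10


Parsing prefix expression: + 12 * 2 10
Step 1: Innermost operation '* 2 10'
  2 * 10 = 20
Step 2: Outer operation '+ 12 [20]'
  12 + 20 = 32

32


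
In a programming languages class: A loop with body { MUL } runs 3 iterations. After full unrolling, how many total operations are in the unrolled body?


Loop body operations: MUL (1 op per iteration)
Unrolling 3 iterations:
  Iteration 1: MUL (1 ops)
  Iteration 2: MUL (1 ops)
  Iteration 3: MUL (1 ops)
Total: 3 iterations * 1 ops/iter = 3 operations

3


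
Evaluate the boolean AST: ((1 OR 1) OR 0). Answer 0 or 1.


Step 1: Evaluate inner node
  1 OR 1 = 1
Step 2: Evaluate root node
  1 OR 0 = 1

1


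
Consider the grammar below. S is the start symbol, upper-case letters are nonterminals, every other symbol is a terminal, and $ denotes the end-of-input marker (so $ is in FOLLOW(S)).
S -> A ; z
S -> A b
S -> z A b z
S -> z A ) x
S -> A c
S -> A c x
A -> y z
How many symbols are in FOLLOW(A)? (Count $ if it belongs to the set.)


S is the start symbol and does not occur in any rule body, so FOLLOW(S) = {$}.
Examining every occurrence of A in a rule body:
  S -> A ; z : A is followed by terminal ';' -> add ';'
  S -> A b : A is followed by terminal 'b' -> add 'b'
  S -> z A b z : A is followed by terminal 'b' -> add 'b' (already in the set)
  S -> z A ) x : A is followed by terminal ')' -> add ')'
  S -> A c : A is followed by terminal 'c' -> add 'c'
  S -> A c x : A is followed by terminal 'c' -> add 'c' (already in the set)
  A -> y z : A does not occur in the body -> contributes nothing
FOLLOW(A) = {), ;, b, c}
Count: 4

4


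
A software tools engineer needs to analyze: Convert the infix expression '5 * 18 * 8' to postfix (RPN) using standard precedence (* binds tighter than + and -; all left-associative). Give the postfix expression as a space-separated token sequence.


Applying the shunting-yard algorithm:
  Operand 5 -> output
  Push '*' onto operator stack -> op-stack: [*]
  Operand 18 -> output
  See '*' (prec 2); top '*' (prec 2) >= it -> pop '*' to output
  Push '*' onto operator stack -> op-stack: [*]
  Operand 8 -> output
  End of input: pop '*' to output
Postfix result: 5 18 * 8 *

5 18 * 8 *


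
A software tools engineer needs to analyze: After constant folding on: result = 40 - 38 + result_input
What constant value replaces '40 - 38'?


Identifying constant sub-expression:
  Original: result = 40 - 38 + result_input
  40 and 38 are both compile-time constants
  Evaluating: 40 - 38 = 2
  After folding: result = 2 + result_input

2


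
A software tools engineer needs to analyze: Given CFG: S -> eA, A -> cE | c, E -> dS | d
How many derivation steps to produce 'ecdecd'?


Grammar: S -> eA, A -> cE | c, E -> dS | d
Deriving 'ecdecd':
Step 1: S -> eA => eA
Step 2: A -> cE => ecE
Step 3: E -> dS => ecdS
Step 4: S -> eA => ecdeA
Step 5: A -> cE => ecdecE
Step 6: E -> d => ecdecd
Total derivation steps: 6

6


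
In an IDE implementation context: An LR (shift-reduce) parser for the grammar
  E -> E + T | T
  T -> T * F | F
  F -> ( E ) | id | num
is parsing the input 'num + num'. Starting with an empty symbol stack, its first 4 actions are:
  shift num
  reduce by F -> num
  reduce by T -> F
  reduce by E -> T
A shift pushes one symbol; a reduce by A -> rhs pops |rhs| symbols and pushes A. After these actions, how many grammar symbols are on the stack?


Tracking the symbol stack through each action:
  Action 1: shift 'num' : push -> stack = [num] (size 1)
  Action 2: reduce by F -> num : pop 1, push F -> stack = [F] (size 1)
  Action 3: reduce by T -> F : pop 1, push T -> stack = [T] (size 1)
  Action 4: reduce by E -> T : pop 1, push E -> stack = [E] (size 1)
Final stack size: 1

1


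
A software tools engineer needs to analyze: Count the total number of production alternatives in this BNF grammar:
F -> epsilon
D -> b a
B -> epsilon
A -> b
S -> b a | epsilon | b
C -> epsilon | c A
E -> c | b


Counting alternatives per rule:
  F: 1 alternative(s)
  D: 1 alternative(s)
  B: 1 alternative(s)
  A: 1 alternative(s)
  S: 3 alternative(s)
  C: 2 alternative(s)
  E: 2 alternative(s)
Sum: 1 + 1 + 1 + 1 + 3 + 2 + 2 = 11

11


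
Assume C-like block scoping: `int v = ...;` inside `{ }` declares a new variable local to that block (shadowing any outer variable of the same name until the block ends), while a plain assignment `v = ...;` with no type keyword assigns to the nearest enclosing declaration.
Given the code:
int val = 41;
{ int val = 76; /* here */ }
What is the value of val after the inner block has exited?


Analyzing scoping rules:
Outer scope: declares val = 41
Inner block: 'int val = 76;' declares a NEW val that shadows the outer one
When the block exits the inner val goes out of scope; the outer val was never modified -> 41
Result: 41

41


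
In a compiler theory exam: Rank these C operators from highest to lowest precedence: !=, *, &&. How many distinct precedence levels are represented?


Looking up precedence for each operator:
  != -> precedence 3
  * -> precedence 6
  && -> precedence 2
Sorted highest to lowest: *, !=, &&
Distinct precedence values: [6, 3, 2]
Number of distinct levels: 3

3


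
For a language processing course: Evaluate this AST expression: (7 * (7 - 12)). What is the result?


Expression: (7 * (7 - 12))
Evaluating step by step:
  7 - 12 = -5
  7 * -5 = -35
Result: -35

-35


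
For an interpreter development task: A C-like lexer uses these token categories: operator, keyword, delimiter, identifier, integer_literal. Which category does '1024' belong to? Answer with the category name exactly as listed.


Token: '1024'
Checking categories:
  identifier: no
  integer_literal: YES
  operator: no
  keyword: no
  delimiter: no
Category: integer_literal

integer_literal


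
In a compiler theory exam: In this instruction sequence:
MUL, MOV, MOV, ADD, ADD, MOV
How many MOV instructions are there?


Scanning instruction sequence for MOV:
  Position 1: MUL
  Position 2: MOV <- MATCH
  Position 3: MOV <- MATCH
  Position 4: ADD
  Position 5: ADD
  Position 6: MOV <- MATCH
Matches at positions: [2, 3, 6]
Total MOV count: 3

3


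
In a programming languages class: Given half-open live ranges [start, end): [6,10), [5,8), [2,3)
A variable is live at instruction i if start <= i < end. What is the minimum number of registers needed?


Live ranges:
  Var0: [6, 10)
  Var1: [5, 8)
  Var2: [2, 3)
Sweep-line events (position, delta, active):
  pos=2 start -> active=1
  pos=3 end -> active=0
  pos=5 start -> active=1
  pos=6 start -> active=2
  pos=8 end -> active=1
  pos=10 end -> active=0
Maximum simultaneous active: 2
Minimum registers needed: 2

2


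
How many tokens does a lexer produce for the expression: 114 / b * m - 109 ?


Scanning '114 / b * m - 109'
Token 1: '114' -> integer_literal
Token 2: '/' -> operator
Token 3: 'b' -> identifier
Token 4: '*' -> operator
Token 5: 'm' -> identifier
Token 6: '-' -> operator
Token 7: '109' -> integer_literal
Total tokens: 7

7


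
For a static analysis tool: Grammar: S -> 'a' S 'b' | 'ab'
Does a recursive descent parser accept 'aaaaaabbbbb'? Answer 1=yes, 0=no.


Grammar accepts strings of the form a^n b^n (n >= 1)
Word: 'aaaaaabbbbb'
Counting: 6 a's and 5 b's
Check: 6 == 5? No
Mismatch: a-count != b-count
Rejected

0


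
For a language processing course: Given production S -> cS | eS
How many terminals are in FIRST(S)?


Production: S -> cS | eS
Examining each alternative for leading terminals:
  S -> cS : first terminal = 'c'
  S -> eS : first terminal = 'e'
FIRST(S) = {c, e}
Count: 2

2


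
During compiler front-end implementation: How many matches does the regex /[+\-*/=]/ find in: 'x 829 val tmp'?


Pattern: /[+\-*/=]/ (operators)
Input: 'x 829 val tmp'
Scanning for matches:
Total matches: 0

0


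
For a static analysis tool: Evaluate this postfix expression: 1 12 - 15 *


Processing tokens left to right:
Push 1, Push 12
Pop 1 and 12, compute 1 - 12 = -11, push -11
Push 15
Pop -11 and 15, compute -11 * 15 = -165, push -165
Stack result: -165

-165


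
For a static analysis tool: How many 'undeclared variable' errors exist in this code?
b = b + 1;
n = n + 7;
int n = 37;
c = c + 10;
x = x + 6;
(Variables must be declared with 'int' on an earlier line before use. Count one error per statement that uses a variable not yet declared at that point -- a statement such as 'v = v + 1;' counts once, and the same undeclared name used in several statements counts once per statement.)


Scanning code line by line:
  Line 1: use 'b' -> ERROR (undeclared)
  Line 2: use 'n' -> ERROR (undeclared)
  Line 3: declare 'n' -> declared = ['n']
  Line 4: use 'c' -> ERROR (undeclared)
  Line 5: use 'x' -> ERROR (undeclared)
Total undeclared variable errors: 4

4


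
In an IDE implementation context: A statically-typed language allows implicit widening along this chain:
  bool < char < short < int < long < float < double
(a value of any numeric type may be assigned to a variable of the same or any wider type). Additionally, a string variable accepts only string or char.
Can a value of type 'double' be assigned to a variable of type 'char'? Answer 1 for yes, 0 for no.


Target variable type: char
Source value type: double
Numeric ranks: double=6, char=1
Widening allowed iff rank(source) <= rank(target): 6 <= 1? No
Result: 0

0


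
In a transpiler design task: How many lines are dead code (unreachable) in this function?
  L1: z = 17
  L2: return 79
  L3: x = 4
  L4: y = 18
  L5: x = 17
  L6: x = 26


Analyzing control flow:
  L1: reachable (before return)
  L2: reachable (return statement)
  L3: DEAD (after return at L2)
  L4: DEAD (after return at L2)
  L5: DEAD (after return at L2)
  L6: DEAD (after return at L2)
Return at L2, total lines = 6
Dead lines: L3 through L6
Count: 4

4


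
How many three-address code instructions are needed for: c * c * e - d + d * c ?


Expression: c * c * e - d + d * c
Generating three-address code (respecting * over +/- precedence):
  Instruction 1: t1 = c * c
  Instruction 2: t2 = t1 * e
  Instruction 3: t3 = d * c
  Instruction 4: t4 = t2 - d
  Instruction 5: t5 = t4 + t3
Total instructions: 5

5


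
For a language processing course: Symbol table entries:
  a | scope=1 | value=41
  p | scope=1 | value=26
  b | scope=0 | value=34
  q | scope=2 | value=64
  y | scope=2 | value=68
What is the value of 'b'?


Searching symbol table for 'b':
  a | scope=1 | value=41
  p | scope=1 | value=26
  b | scope=0 | value=34 <- MATCH
  q | scope=2 | value=64
  y | scope=2 | value=68
Found 'b' at scope 0 with value 34

34


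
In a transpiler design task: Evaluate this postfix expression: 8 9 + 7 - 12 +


Processing tokens left to right:
Push 8, Push 9
Pop 8 and 9, compute 8 + 9 = 17, push 17
Push 7
Pop 17 and 7, compute 17 - 7 = 10, push 10
Push 12
Pop 10 and 12, compute 10 + 12 = 22, push 22
Stack result: 22

22


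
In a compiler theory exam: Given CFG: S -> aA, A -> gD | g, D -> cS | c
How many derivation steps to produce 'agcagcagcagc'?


Grammar: S -> aA, A -> gD | g, D -> cS | c
Deriving 'agcagcagcagc':
Step 1: S -> aA => aA
Step 2: A -> gD => agD
Step 3: D -> cS => agcS
Step 4: S -> aA => agcaA
Step 5: A -> gD => agcagD
Step 6: D -> cS => agcagcS
Step 7: S -> aA => agcagcaA
Step 8: A -> gD => agcagcagD
Step 9: D -> cS => agcagcagcS
Step 10: S -> aA => agcagcagcaA
Step 11: A -> gD => agcagcagcagD
Step 12: D -> c => agcagcagcagc
Total derivation steps: 12

12


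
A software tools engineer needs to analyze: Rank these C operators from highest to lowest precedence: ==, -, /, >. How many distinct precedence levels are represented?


Looking up precedence for each operator:
  == -> precedence 3
  - -> precedence 5
  / -> precedence 6
  > -> precedence 4
Sorted highest to lowest: /, -, >, ==
Distinct precedence values: [6, 5, 4, 3]
Number of distinct levels: 4

4


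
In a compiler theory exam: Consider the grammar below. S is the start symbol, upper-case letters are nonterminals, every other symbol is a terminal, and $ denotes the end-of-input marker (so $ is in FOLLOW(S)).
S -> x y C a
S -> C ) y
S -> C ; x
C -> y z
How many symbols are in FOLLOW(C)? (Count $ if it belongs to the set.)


S is the start symbol and does not occur in any rule body, so FOLLOW(S) = {$}.
Examining every occurrence of C in a rule body:
  S -> x y C a : C is followed by terminal 'a' -> add 'a'
  S -> C ) y : C is followed by terminal ')' -> add ')'
  S -> C ; x : C is followed by terminal ';' -> add ';'
  C -> y z : C does not occur in the body -> contributes nothing
FOLLOW(C) = {), ;, a}
Count: 3

3


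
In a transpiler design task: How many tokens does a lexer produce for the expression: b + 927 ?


Scanning 'b + 927'
Token 1: 'b' -> identifier
Token 2: '+' -> operator
Token 3: '927' -> integer_literal
Total tokens: 3

3


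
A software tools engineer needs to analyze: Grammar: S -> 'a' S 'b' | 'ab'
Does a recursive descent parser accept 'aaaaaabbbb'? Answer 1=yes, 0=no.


Grammar accepts strings of the form a^n b^n (n >= 1)
Word: 'aaaaaabbbb'
Counting: 6 a's and 4 b's
Check: 6 == 4? No
Mismatch: a-count != b-count
Rejected

0


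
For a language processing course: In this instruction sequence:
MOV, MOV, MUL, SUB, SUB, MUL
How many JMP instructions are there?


Scanning instruction sequence for JMP:
  Position 1: MOV
  Position 2: MOV
  Position 3: MUL
  Position 4: SUB
  Position 5: SUB
  Position 6: MUL
Matches at positions: []
Total JMP count: 0

0


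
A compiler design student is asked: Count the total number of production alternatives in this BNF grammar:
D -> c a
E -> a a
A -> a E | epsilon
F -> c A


Counting alternatives per rule:
  D: 1 alternative(s)
  E: 1 alternative(s)
  A: 2 alternative(s)
  F: 1 alternative(s)
Sum: 1 + 1 + 2 + 1 = 5

5


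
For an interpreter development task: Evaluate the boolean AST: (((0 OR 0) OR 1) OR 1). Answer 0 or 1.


Step 1: Evaluate inner node
  0 OR 0 = 0
Step 2: Evaluate next node
  0 OR 1 = 1
Step 3: Evaluate root node
  1 OR 1 = 1

1


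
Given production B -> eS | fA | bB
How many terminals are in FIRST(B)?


Production: B -> eS | fA | bB
Examining each alternative for leading terminals:
  B -> eS : first terminal = 'e'
  B -> fA : first terminal = 'f'
  B -> bB : first terminal = 'b'
FIRST(B) = {b, e, f}
Count: 3

3


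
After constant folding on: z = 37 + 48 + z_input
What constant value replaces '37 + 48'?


Identifying constant sub-expression:
  Original: z = 37 + 48 + z_input
  37 and 48 are both compile-time constants
  Evaluating: 37 + 48 = 85
  After folding: z = 85 + z_input

85


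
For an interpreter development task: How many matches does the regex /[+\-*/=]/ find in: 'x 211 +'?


Pattern: /[+\-*/=]/ (operators)
Input: 'x 211 +'
Scanning for matches:
  Match 1: '+'
Total matches: 1

1


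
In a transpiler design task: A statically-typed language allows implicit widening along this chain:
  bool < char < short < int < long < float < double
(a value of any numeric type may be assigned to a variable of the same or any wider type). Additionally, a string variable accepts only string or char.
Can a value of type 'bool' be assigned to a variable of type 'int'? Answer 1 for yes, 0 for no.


Target variable type: int
Source value type: bool
Numeric ranks: bool=0, int=3
Widening allowed iff rank(source) <= rank(target): 0 <= 3? Yes
Result: 1

1


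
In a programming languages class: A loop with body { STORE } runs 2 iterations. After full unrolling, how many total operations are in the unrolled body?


Loop body operations: STORE (1 op per iteration)
Unrolling 2 iterations:
  Iteration 1: STORE (1 ops)
  Iteration 2: STORE (1 ops)
Total: 2 iterations * 1 ops/iter = 2 operations

2


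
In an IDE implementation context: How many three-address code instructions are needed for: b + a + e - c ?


Expression: b + a + e - c
Generating three-address code (respecting * over +/- precedence):
  Instruction 1: t1 = b + a
  Instruction 2: t2 = t1 + e
  Instruction 3: t3 = t2 - c
Total instructions: 3

3


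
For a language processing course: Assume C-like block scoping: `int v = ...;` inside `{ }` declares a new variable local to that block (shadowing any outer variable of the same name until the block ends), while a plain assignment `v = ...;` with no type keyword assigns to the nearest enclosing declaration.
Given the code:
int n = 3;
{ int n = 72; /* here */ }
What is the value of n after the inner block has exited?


Analyzing scoping rules:
Outer scope: declares n = 3
Inner block: 'int n = 72;' declares a NEW n that shadows the outer one
When the block exits the inner n goes out of scope; the outer n was never modified -> 3
Result: 3

3


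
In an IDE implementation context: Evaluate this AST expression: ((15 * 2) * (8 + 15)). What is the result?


Expression: ((15 * 2) * (8 + 15))
Evaluating step by step:
  15 * 2 = 30
  8 + 15 = 23
  30 * 23 = 690
Result: 690

690


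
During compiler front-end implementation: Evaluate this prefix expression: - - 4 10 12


Parsing prefix expression: - - 4 10 12
Step 1: Innermost operation '- 4 10'
  4 - 10 = -6
Step 2: Outer operation '- [-6] 12'
  -6 - 12 = -18

-18


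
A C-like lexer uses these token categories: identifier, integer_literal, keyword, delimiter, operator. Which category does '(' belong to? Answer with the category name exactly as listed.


Token: '('
Checking categories:
  identifier: no
  integer_literal: no
  operator: no
  keyword: no
  delimiter: YES
Category: delimiter

delimiter


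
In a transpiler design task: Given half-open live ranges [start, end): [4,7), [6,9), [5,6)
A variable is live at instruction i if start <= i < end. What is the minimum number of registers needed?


Live ranges:
  Var0: [4, 7)
  Var1: [6, 9)
  Var2: [5, 6)
Sweep-line events (position, delta, active):
  pos=4 start -> active=1
  pos=5 start -> active=2
  pos=6 end -> active=1
  pos=6 start -> active=2
  pos=7 end -> active=1
  pos=9 end -> active=0
Maximum simultaneous active: 2
Minimum registers needed: 2

2


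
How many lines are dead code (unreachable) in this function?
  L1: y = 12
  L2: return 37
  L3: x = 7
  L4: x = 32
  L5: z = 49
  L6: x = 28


Analyzing control flow:
  L1: reachable (before return)
  L2: reachable (return statement)
  L3: DEAD (after return at L2)
  L4: DEAD (after return at L2)
  L5: DEAD (after return at L2)
  L6: DEAD (after return at L2)
Return at L2, total lines = 6
Dead lines: L3 through L6
Count: 4

4


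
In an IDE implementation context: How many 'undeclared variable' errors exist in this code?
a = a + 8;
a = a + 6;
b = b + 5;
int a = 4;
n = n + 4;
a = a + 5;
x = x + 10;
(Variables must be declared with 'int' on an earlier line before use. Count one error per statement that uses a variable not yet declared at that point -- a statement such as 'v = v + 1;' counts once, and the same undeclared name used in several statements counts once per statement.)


Scanning code line by line:
  Line 1: use 'a' -> ERROR (undeclared)
  Line 2: use 'a' -> ERROR (undeclared)
  Line 3: use 'b' -> ERROR (undeclared)
  Line 4: declare 'a' -> declared = ['a']
  Line 5: use 'n' -> ERROR (undeclared)
  Line 6: use 'a' -> OK (declared)
  Line 7: use 'x' -> ERROR (undeclared)
Total undeclared variable errors: 5

5


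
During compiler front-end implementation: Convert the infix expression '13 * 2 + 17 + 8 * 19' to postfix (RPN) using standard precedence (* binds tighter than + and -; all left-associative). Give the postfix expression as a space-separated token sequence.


Applying the shunting-yard algorithm:
  Operand 13 -> output
  Push '*' onto operator stack -> op-stack: [*]
  Operand 2 -> output
  See '+' (prec 1); top '*' (prec 2) >= it -> pop '*' to output
  Push '+' onto operator stack -> op-stack: [+]
  Operand 17 -> output
  See '+' (prec 1); top '+' (prec 1) >= it -> pop '+' to output
  Push '+' onto operator stack -> op-stack: [+]
  Operand 8 -> output
  Push '*' onto operator stack -> op-stack: [+, *]
  Operand 19 -> output
  End of input: pop '*' to output
  End of input: pop '+' to output
Postfix result: 13 2 * 17 + 8 19 * +

13 2 * 17 + 8 19 * +


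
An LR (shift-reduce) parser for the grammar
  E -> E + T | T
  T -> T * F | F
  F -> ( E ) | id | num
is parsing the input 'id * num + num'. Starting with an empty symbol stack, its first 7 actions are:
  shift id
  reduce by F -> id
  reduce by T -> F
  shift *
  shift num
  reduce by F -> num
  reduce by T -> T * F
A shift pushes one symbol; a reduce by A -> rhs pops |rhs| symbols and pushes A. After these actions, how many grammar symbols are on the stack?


Tracking the symbol stack through each action:
  Action 1: shift 'id' : push -> stack = [id] (size 1)
  Action 2: reduce by F -> id : pop 1, push F -> stack = [F] (size 1)
  Action 3: reduce by T -> F : pop 1, push T -> stack = [T] (size 1)
  Action 4: shift '*' : push -> stack = [T, *] (size 2)
  Action 5: shift 'num' : push -> stack = [T, *, num] (size 3)
  Action 6: reduce by F -> num : pop 1, push F -> stack = [T, *, F] (size 3)
  Action 7: reduce by T -> T * F : pop 3, push T -> stack = [T] (size 1)
Final stack size: 1

1


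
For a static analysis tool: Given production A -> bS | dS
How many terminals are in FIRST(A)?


Production: A -> bS | dS
Examining each alternative for leading terminals:
  A -> bS : first terminal = 'b'
  A -> dS : first terminal = 'd'
FIRST(A) = {b, d}
Count: 2

2
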